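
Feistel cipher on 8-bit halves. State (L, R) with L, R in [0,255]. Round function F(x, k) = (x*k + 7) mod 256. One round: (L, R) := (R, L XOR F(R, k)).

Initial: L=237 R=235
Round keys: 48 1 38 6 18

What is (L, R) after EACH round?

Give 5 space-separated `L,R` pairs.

Round 1 (k=48): L=235 R=250
Round 2 (k=1): L=250 R=234
Round 3 (k=38): L=234 R=57
Round 4 (k=6): L=57 R=183
Round 5 (k=18): L=183 R=220

Answer: 235,250 250,234 234,57 57,183 183,220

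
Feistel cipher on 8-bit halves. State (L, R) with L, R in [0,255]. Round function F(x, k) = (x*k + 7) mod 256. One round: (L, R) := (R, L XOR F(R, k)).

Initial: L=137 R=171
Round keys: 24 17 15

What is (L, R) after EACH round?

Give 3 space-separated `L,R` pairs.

Round 1 (k=24): L=171 R=134
Round 2 (k=17): L=134 R=70
Round 3 (k=15): L=70 R=167

Answer: 171,134 134,70 70,167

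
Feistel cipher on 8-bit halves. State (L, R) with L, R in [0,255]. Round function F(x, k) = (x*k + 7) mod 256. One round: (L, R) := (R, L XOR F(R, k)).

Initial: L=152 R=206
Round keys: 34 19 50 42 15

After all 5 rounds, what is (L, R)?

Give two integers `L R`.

Round 1 (k=34): L=206 R=251
Round 2 (k=19): L=251 R=102
Round 3 (k=50): L=102 R=8
Round 4 (k=42): L=8 R=49
Round 5 (k=15): L=49 R=238

Answer: 49 238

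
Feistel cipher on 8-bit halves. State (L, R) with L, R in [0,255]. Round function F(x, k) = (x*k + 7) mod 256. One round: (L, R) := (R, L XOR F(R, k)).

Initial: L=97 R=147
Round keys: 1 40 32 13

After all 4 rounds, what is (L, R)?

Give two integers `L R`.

Answer: 124 255

Derivation:
Round 1 (k=1): L=147 R=251
Round 2 (k=40): L=251 R=172
Round 3 (k=32): L=172 R=124
Round 4 (k=13): L=124 R=255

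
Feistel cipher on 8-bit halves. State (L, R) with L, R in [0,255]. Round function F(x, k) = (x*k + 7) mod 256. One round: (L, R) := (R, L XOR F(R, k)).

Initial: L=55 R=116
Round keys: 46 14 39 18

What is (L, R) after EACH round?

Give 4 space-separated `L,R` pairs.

Answer: 116,232 232,195 195,84 84,44

Derivation:
Round 1 (k=46): L=116 R=232
Round 2 (k=14): L=232 R=195
Round 3 (k=39): L=195 R=84
Round 4 (k=18): L=84 R=44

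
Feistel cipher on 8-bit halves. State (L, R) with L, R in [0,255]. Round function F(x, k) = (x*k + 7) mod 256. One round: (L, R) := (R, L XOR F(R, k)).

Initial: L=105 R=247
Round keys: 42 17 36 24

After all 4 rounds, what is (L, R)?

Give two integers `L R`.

Answer: 19 19

Derivation:
Round 1 (k=42): L=247 R=228
Round 2 (k=17): L=228 R=220
Round 3 (k=36): L=220 R=19
Round 4 (k=24): L=19 R=19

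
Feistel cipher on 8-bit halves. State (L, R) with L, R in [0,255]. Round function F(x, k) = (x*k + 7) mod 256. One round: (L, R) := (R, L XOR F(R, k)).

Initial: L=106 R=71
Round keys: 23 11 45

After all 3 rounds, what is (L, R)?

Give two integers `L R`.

Round 1 (k=23): L=71 R=2
Round 2 (k=11): L=2 R=90
Round 3 (k=45): L=90 R=219

Answer: 90 219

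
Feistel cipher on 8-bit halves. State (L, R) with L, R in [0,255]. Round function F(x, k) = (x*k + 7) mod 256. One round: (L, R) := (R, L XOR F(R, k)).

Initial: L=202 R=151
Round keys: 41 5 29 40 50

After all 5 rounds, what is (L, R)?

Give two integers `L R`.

Round 1 (k=41): L=151 R=252
Round 2 (k=5): L=252 R=100
Round 3 (k=29): L=100 R=167
Round 4 (k=40): L=167 R=123
Round 5 (k=50): L=123 R=170

Answer: 123 170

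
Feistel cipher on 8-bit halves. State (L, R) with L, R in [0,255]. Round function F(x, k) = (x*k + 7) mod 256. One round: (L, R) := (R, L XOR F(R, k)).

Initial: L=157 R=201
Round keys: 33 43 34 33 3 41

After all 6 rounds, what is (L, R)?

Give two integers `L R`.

Answer: 63 206

Derivation:
Round 1 (k=33): L=201 R=109
Round 2 (k=43): L=109 R=159
Round 3 (k=34): L=159 R=72
Round 4 (k=33): L=72 R=208
Round 5 (k=3): L=208 R=63
Round 6 (k=41): L=63 R=206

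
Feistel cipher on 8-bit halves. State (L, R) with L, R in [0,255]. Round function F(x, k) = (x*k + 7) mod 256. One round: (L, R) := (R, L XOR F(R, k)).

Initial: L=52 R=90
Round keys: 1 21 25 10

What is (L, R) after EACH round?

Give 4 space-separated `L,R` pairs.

Round 1 (k=1): L=90 R=85
Round 2 (k=21): L=85 R=90
Round 3 (k=25): L=90 R=132
Round 4 (k=10): L=132 R=117

Answer: 90,85 85,90 90,132 132,117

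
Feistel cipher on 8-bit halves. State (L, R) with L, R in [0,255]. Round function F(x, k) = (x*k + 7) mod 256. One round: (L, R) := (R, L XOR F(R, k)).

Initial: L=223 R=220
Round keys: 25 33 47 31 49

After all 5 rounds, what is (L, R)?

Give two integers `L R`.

Answer: 252 135

Derivation:
Round 1 (k=25): L=220 R=92
Round 2 (k=33): L=92 R=63
Round 3 (k=47): L=63 R=196
Round 4 (k=31): L=196 R=252
Round 5 (k=49): L=252 R=135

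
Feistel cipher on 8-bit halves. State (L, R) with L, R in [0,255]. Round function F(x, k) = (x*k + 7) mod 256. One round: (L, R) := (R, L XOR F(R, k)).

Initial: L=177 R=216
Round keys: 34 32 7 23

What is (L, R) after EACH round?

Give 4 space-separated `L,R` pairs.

Round 1 (k=34): L=216 R=6
Round 2 (k=32): L=6 R=31
Round 3 (k=7): L=31 R=230
Round 4 (k=23): L=230 R=174

Answer: 216,6 6,31 31,230 230,174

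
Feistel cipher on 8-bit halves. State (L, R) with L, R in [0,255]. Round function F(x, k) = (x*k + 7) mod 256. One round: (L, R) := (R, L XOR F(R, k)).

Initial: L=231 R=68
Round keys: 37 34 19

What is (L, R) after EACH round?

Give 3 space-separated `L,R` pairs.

Round 1 (k=37): L=68 R=60
Round 2 (k=34): L=60 R=187
Round 3 (k=19): L=187 R=212

Answer: 68,60 60,187 187,212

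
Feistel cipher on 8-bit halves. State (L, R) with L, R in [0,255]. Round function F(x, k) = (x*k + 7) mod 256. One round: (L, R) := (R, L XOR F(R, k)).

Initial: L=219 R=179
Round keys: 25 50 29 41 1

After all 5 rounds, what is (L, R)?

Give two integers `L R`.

Answer: 61 164

Derivation:
Round 1 (k=25): L=179 R=89
Round 2 (k=50): L=89 R=218
Round 3 (k=29): L=218 R=224
Round 4 (k=41): L=224 R=61
Round 5 (k=1): L=61 R=164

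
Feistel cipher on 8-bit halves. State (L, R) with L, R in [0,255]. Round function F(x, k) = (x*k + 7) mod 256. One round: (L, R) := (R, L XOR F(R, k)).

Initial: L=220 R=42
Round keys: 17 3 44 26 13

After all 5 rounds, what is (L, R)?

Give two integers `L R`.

Round 1 (k=17): L=42 R=13
Round 2 (k=3): L=13 R=4
Round 3 (k=44): L=4 R=186
Round 4 (k=26): L=186 R=239
Round 5 (k=13): L=239 R=144

Answer: 239 144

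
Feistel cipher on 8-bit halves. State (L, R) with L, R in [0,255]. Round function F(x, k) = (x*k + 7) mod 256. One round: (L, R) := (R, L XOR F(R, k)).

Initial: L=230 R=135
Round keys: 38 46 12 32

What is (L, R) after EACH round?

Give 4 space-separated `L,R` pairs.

Answer: 135,247 247,238 238,216 216,233

Derivation:
Round 1 (k=38): L=135 R=247
Round 2 (k=46): L=247 R=238
Round 3 (k=12): L=238 R=216
Round 4 (k=32): L=216 R=233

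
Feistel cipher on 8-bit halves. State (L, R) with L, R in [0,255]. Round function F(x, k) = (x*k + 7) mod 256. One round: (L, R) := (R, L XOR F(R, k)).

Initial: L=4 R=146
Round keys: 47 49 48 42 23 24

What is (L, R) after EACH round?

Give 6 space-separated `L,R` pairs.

Round 1 (k=47): L=146 R=209
Round 2 (k=49): L=209 R=154
Round 3 (k=48): L=154 R=54
Round 4 (k=42): L=54 R=121
Round 5 (k=23): L=121 R=208
Round 6 (k=24): L=208 R=254

Answer: 146,209 209,154 154,54 54,121 121,208 208,254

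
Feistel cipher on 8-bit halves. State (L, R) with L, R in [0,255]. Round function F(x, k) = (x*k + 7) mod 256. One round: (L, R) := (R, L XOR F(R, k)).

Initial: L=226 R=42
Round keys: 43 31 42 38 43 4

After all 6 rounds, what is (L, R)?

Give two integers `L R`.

Answer: 210 122

Derivation:
Round 1 (k=43): L=42 R=247
Round 2 (k=31): L=247 R=218
Round 3 (k=42): L=218 R=60
Round 4 (k=38): L=60 R=53
Round 5 (k=43): L=53 R=210
Round 6 (k=4): L=210 R=122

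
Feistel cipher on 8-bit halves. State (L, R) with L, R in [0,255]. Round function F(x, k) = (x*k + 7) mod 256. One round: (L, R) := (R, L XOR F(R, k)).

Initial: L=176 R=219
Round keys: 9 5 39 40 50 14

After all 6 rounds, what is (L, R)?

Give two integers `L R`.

Round 1 (k=9): L=219 R=10
Round 2 (k=5): L=10 R=226
Round 3 (k=39): L=226 R=127
Round 4 (k=40): L=127 R=61
Round 5 (k=50): L=61 R=142
Round 6 (k=14): L=142 R=246

Answer: 142 246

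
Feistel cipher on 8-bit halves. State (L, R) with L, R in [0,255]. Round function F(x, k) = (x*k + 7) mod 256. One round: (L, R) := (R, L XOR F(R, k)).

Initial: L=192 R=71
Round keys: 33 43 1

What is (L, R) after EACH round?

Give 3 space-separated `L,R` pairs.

Answer: 71,238 238,70 70,163

Derivation:
Round 1 (k=33): L=71 R=238
Round 2 (k=43): L=238 R=70
Round 3 (k=1): L=70 R=163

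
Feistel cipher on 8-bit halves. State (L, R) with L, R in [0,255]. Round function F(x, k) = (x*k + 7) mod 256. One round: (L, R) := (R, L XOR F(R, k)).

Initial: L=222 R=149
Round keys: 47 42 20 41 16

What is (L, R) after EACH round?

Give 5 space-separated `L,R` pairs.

Answer: 149,188 188,74 74,115 115,56 56,244

Derivation:
Round 1 (k=47): L=149 R=188
Round 2 (k=42): L=188 R=74
Round 3 (k=20): L=74 R=115
Round 4 (k=41): L=115 R=56
Round 5 (k=16): L=56 R=244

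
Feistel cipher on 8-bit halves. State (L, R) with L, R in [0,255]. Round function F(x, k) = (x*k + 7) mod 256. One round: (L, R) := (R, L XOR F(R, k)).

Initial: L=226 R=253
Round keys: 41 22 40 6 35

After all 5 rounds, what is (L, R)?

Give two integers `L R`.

Round 1 (k=41): L=253 R=110
Round 2 (k=22): L=110 R=134
Round 3 (k=40): L=134 R=153
Round 4 (k=6): L=153 R=27
Round 5 (k=35): L=27 R=33

Answer: 27 33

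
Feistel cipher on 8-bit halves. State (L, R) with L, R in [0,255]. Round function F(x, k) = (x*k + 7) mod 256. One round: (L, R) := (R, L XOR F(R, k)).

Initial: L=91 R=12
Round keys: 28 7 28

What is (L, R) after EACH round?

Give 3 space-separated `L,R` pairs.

Answer: 12,12 12,87 87,135

Derivation:
Round 1 (k=28): L=12 R=12
Round 2 (k=7): L=12 R=87
Round 3 (k=28): L=87 R=135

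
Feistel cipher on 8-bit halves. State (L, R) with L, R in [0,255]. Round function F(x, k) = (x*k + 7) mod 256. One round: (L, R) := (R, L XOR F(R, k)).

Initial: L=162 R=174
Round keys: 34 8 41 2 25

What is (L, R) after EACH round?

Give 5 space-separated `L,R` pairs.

Answer: 174,129 129,161 161,81 81,8 8,158

Derivation:
Round 1 (k=34): L=174 R=129
Round 2 (k=8): L=129 R=161
Round 3 (k=41): L=161 R=81
Round 4 (k=2): L=81 R=8
Round 5 (k=25): L=8 R=158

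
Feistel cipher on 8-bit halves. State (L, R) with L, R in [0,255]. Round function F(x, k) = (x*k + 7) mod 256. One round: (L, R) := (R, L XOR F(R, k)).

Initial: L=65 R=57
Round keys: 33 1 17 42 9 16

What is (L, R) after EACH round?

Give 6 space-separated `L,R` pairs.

Answer: 57,33 33,17 17,9 9,144 144,30 30,119

Derivation:
Round 1 (k=33): L=57 R=33
Round 2 (k=1): L=33 R=17
Round 3 (k=17): L=17 R=9
Round 4 (k=42): L=9 R=144
Round 5 (k=9): L=144 R=30
Round 6 (k=16): L=30 R=119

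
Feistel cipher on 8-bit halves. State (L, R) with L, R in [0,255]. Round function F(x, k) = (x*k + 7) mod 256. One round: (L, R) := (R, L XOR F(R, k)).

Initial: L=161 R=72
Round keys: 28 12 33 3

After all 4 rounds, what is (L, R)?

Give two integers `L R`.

Answer: 168 248

Derivation:
Round 1 (k=28): L=72 R=70
Round 2 (k=12): L=70 R=7
Round 3 (k=33): L=7 R=168
Round 4 (k=3): L=168 R=248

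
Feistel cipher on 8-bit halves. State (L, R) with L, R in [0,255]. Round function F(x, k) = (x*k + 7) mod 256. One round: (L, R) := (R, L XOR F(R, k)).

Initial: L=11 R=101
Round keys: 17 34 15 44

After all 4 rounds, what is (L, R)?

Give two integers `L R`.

Answer: 96 183

Derivation:
Round 1 (k=17): L=101 R=183
Round 2 (k=34): L=183 R=48
Round 3 (k=15): L=48 R=96
Round 4 (k=44): L=96 R=183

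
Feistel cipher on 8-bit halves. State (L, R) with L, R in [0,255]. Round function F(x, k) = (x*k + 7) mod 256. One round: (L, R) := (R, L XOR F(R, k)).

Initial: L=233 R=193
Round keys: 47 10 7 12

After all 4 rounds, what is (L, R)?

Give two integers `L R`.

Answer: 116 139

Derivation:
Round 1 (k=47): L=193 R=159
Round 2 (k=10): L=159 R=252
Round 3 (k=7): L=252 R=116
Round 4 (k=12): L=116 R=139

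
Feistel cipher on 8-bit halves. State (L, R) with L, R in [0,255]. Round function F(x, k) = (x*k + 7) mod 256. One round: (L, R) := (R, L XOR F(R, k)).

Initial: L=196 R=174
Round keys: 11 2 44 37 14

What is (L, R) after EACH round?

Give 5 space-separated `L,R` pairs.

Round 1 (k=11): L=174 R=69
Round 2 (k=2): L=69 R=63
Round 3 (k=44): L=63 R=158
Round 4 (k=37): L=158 R=226
Round 5 (k=14): L=226 R=253

Answer: 174,69 69,63 63,158 158,226 226,253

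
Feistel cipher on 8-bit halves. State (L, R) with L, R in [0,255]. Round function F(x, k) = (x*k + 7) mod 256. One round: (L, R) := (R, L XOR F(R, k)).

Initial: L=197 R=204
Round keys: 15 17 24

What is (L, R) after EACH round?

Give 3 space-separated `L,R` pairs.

Answer: 204,62 62,233 233,225

Derivation:
Round 1 (k=15): L=204 R=62
Round 2 (k=17): L=62 R=233
Round 3 (k=24): L=233 R=225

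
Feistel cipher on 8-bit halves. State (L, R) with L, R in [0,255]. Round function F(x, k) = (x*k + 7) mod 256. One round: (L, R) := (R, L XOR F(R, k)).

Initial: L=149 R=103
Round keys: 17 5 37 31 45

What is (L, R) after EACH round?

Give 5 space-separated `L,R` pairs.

Round 1 (k=17): L=103 R=75
Round 2 (k=5): L=75 R=25
Round 3 (k=37): L=25 R=239
Round 4 (k=31): L=239 R=225
Round 5 (k=45): L=225 R=123

Answer: 103,75 75,25 25,239 239,225 225,123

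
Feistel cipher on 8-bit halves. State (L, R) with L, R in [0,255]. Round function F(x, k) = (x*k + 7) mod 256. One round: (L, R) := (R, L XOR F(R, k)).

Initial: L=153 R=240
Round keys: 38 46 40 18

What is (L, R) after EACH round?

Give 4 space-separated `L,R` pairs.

Answer: 240,62 62,219 219,1 1,194

Derivation:
Round 1 (k=38): L=240 R=62
Round 2 (k=46): L=62 R=219
Round 3 (k=40): L=219 R=1
Round 4 (k=18): L=1 R=194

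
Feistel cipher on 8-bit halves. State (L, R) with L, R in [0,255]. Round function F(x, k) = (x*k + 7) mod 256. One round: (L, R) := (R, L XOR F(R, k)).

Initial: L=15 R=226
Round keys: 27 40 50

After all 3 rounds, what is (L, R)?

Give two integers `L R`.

Round 1 (k=27): L=226 R=210
Round 2 (k=40): L=210 R=53
Round 3 (k=50): L=53 R=179

Answer: 53 179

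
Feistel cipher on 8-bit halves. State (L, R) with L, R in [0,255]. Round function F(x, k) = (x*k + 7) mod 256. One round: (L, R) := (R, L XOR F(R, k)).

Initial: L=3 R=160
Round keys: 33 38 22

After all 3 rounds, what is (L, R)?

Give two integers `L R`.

Answer: 255 85

Derivation:
Round 1 (k=33): L=160 R=164
Round 2 (k=38): L=164 R=255
Round 3 (k=22): L=255 R=85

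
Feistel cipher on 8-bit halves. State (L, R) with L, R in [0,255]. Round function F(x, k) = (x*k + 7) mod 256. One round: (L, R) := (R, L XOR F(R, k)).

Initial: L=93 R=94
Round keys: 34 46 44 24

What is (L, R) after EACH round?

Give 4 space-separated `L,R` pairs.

Answer: 94,222 222,181 181,253 253,10

Derivation:
Round 1 (k=34): L=94 R=222
Round 2 (k=46): L=222 R=181
Round 3 (k=44): L=181 R=253
Round 4 (k=24): L=253 R=10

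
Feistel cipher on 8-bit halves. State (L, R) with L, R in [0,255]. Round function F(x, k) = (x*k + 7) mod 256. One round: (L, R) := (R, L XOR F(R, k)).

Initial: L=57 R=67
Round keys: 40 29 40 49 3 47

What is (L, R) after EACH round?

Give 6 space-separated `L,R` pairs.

Round 1 (k=40): L=67 R=70
Round 2 (k=29): L=70 R=182
Round 3 (k=40): L=182 R=49
Round 4 (k=49): L=49 R=222
Round 5 (k=3): L=222 R=144
Round 6 (k=47): L=144 R=169

Answer: 67,70 70,182 182,49 49,222 222,144 144,169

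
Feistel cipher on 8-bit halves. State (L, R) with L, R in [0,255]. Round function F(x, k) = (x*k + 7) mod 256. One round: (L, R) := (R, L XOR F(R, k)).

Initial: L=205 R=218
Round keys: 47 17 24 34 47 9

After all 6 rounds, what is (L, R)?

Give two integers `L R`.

Round 1 (k=47): L=218 R=192
Round 2 (k=17): L=192 R=29
Round 3 (k=24): L=29 R=127
Round 4 (k=34): L=127 R=248
Round 5 (k=47): L=248 R=240
Round 6 (k=9): L=240 R=143

Answer: 240 143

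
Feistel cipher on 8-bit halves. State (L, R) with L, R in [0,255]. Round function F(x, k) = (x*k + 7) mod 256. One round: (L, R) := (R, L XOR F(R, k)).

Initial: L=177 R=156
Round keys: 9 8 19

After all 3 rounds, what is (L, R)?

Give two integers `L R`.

Answer: 11 234

Derivation:
Round 1 (k=9): L=156 R=50
Round 2 (k=8): L=50 R=11
Round 3 (k=19): L=11 R=234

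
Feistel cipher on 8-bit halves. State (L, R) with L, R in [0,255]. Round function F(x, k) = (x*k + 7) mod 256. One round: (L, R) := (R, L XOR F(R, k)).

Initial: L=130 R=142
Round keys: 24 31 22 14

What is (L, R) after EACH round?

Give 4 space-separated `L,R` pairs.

Round 1 (k=24): L=142 R=213
Round 2 (k=31): L=213 R=92
Round 3 (k=22): L=92 R=58
Round 4 (k=14): L=58 R=111

Answer: 142,213 213,92 92,58 58,111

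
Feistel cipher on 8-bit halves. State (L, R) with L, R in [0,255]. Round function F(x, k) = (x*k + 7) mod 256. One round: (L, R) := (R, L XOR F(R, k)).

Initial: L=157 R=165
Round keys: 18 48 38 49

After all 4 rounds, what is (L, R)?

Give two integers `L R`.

Answer: 175 100

Derivation:
Round 1 (k=18): L=165 R=60
Round 2 (k=48): L=60 R=226
Round 3 (k=38): L=226 R=175
Round 4 (k=49): L=175 R=100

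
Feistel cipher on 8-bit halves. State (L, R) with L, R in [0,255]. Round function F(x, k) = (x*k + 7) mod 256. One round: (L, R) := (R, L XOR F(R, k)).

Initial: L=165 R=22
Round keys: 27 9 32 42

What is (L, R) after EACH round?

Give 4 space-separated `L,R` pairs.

Answer: 22,252 252,245 245,91 91,0

Derivation:
Round 1 (k=27): L=22 R=252
Round 2 (k=9): L=252 R=245
Round 3 (k=32): L=245 R=91
Round 4 (k=42): L=91 R=0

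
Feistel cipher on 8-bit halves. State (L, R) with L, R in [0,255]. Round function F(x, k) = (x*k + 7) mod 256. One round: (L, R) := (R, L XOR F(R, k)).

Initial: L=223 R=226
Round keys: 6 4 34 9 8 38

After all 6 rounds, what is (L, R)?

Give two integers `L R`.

Round 1 (k=6): L=226 R=140
Round 2 (k=4): L=140 R=213
Round 3 (k=34): L=213 R=221
Round 4 (k=9): L=221 R=25
Round 5 (k=8): L=25 R=18
Round 6 (k=38): L=18 R=170

Answer: 18 170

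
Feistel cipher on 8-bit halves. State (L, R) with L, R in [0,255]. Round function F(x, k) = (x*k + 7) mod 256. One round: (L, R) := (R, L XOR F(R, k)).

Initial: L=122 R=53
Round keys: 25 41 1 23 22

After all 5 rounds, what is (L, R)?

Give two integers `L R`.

Answer: 214 146

Derivation:
Round 1 (k=25): L=53 R=78
Round 2 (k=41): L=78 R=176
Round 3 (k=1): L=176 R=249
Round 4 (k=23): L=249 R=214
Round 5 (k=22): L=214 R=146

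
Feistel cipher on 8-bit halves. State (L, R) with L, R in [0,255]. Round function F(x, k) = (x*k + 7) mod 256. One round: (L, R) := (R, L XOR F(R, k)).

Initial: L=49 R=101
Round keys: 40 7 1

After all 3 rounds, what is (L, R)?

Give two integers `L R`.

Round 1 (k=40): L=101 R=254
Round 2 (k=7): L=254 R=156
Round 3 (k=1): L=156 R=93

Answer: 156 93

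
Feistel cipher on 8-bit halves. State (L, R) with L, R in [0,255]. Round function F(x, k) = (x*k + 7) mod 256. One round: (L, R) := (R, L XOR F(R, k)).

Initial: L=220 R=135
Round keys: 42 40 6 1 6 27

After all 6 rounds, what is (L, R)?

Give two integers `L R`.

Answer: 227 221

Derivation:
Round 1 (k=42): L=135 R=241
Round 2 (k=40): L=241 R=40
Round 3 (k=6): L=40 R=6
Round 4 (k=1): L=6 R=37
Round 5 (k=6): L=37 R=227
Round 6 (k=27): L=227 R=221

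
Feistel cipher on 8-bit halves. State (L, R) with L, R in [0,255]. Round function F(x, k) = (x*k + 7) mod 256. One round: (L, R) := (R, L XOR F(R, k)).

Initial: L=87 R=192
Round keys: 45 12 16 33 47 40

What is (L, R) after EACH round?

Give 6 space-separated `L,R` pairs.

Answer: 192,144 144,7 7,231 231,201 201,9 9,166

Derivation:
Round 1 (k=45): L=192 R=144
Round 2 (k=12): L=144 R=7
Round 3 (k=16): L=7 R=231
Round 4 (k=33): L=231 R=201
Round 5 (k=47): L=201 R=9
Round 6 (k=40): L=9 R=166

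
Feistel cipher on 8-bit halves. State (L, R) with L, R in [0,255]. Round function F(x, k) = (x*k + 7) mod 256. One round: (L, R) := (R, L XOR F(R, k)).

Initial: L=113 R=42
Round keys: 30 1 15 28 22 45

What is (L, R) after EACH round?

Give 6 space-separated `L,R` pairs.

Round 1 (k=30): L=42 R=130
Round 2 (k=1): L=130 R=163
Round 3 (k=15): L=163 R=22
Round 4 (k=28): L=22 R=204
Round 5 (k=22): L=204 R=153
Round 6 (k=45): L=153 R=32

Answer: 42,130 130,163 163,22 22,204 204,153 153,32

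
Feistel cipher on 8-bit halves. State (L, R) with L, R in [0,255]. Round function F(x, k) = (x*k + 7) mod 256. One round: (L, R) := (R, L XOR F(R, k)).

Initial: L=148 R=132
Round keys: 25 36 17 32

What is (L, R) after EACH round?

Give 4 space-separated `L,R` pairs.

Answer: 132,127 127,103 103,161 161,64

Derivation:
Round 1 (k=25): L=132 R=127
Round 2 (k=36): L=127 R=103
Round 3 (k=17): L=103 R=161
Round 4 (k=32): L=161 R=64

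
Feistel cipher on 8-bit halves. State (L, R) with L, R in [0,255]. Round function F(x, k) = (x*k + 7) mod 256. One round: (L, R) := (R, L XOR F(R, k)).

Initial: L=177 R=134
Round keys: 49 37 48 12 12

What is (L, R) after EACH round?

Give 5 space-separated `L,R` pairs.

Answer: 134,28 28,149 149,235 235,158 158,132

Derivation:
Round 1 (k=49): L=134 R=28
Round 2 (k=37): L=28 R=149
Round 3 (k=48): L=149 R=235
Round 4 (k=12): L=235 R=158
Round 5 (k=12): L=158 R=132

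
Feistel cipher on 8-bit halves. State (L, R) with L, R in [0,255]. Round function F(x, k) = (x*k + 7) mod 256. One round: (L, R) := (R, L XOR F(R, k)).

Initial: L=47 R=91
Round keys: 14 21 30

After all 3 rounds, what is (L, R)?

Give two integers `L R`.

Round 1 (k=14): L=91 R=46
Round 2 (k=21): L=46 R=150
Round 3 (k=30): L=150 R=181

Answer: 150 181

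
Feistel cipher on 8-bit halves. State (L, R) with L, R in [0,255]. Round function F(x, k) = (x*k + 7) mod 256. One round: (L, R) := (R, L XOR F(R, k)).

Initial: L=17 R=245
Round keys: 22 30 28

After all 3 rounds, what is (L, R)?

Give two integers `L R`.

Round 1 (k=22): L=245 R=4
Round 2 (k=30): L=4 R=138
Round 3 (k=28): L=138 R=27

Answer: 138 27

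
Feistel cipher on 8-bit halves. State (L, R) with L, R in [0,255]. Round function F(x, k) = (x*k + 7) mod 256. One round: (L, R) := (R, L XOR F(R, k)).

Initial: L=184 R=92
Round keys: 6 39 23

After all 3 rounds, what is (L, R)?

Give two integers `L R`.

Answer: 84 4

Derivation:
Round 1 (k=6): L=92 R=151
Round 2 (k=39): L=151 R=84
Round 3 (k=23): L=84 R=4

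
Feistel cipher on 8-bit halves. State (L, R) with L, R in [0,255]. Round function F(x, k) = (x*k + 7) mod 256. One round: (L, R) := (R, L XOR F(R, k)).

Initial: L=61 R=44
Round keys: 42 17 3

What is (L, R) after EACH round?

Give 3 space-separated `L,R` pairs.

Answer: 44,2 2,5 5,20

Derivation:
Round 1 (k=42): L=44 R=2
Round 2 (k=17): L=2 R=5
Round 3 (k=3): L=5 R=20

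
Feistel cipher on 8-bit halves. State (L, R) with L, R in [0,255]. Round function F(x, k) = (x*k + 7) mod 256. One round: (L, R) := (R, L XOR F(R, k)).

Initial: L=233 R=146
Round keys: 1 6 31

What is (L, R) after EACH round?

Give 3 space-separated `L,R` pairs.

Answer: 146,112 112,53 53,2

Derivation:
Round 1 (k=1): L=146 R=112
Round 2 (k=6): L=112 R=53
Round 3 (k=31): L=53 R=2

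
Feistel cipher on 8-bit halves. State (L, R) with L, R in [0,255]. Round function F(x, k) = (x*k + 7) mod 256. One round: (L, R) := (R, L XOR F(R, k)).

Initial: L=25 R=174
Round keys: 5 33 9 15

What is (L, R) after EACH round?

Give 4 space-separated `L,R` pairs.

Round 1 (k=5): L=174 R=116
Round 2 (k=33): L=116 R=85
Round 3 (k=9): L=85 R=112
Round 4 (k=15): L=112 R=194

Answer: 174,116 116,85 85,112 112,194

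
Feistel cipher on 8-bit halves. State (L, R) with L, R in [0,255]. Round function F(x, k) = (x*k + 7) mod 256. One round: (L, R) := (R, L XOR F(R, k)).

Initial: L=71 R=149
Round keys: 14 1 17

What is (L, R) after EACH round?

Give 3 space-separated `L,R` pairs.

Answer: 149,106 106,228 228,65

Derivation:
Round 1 (k=14): L=149 R=106
Round 2 (k=1): L=106 R=228
Round 3 (k=17): L=228 R=65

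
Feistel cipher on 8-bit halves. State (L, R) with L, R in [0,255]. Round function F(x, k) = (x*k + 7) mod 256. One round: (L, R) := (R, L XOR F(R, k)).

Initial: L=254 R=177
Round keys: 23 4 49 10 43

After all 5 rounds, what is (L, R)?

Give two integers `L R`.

Answer: 127 81

Derivation:
Round 1 (k=23): L=177 R=16
Round 2 (k=4): L=16 R=246
Round 3 (k=49): L=246 R=13
Round 4 (k=10): L=13 R=127
Round 5 (k=43): L=127 R=81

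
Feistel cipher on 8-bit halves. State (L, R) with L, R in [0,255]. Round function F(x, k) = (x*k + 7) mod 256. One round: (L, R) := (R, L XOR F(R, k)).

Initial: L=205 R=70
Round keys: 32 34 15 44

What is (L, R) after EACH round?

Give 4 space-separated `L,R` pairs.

Answer: 70,10 10,29 29,176 176,90

Derivation:
Round 1 (k=32): L=70 R=10
Round 2 (k=34): L=10 R=29
Round 3 (k=15): L=29 R=176
Round 4 (k=44): L=176 R=90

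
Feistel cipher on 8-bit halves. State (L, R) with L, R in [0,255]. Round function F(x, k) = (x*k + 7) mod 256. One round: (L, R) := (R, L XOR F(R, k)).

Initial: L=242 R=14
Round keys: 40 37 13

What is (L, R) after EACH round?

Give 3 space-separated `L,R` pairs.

Answer: 14,197 197,142 142,248

Derivation:
Round 1 (k=40): L=14 R=197
Round 2 (k=37): L=197 R=142
Round 3 (k=13): L=142 R=248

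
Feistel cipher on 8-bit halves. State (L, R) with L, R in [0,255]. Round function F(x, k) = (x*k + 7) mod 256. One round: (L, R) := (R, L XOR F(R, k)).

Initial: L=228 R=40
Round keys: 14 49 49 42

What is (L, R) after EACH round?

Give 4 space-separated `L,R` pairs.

Answer: 40,211 211,66 66,122 122,73

Derivation:
Round 1 (k=14): L=40 R=211
Round 2 (k=49): L=211 R=66
Round 3 (k=49): L=66 R=122
Round 4 (k=42): L=122 R=73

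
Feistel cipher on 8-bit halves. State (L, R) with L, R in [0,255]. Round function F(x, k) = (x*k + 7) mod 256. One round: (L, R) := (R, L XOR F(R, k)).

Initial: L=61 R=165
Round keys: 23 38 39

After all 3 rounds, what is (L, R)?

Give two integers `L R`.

Round 1 (k=23): L=165 R=231
Round 2 (k=38): L=231 R=244
Round 3 (k=39): L=244 R=212

Answer: 244 212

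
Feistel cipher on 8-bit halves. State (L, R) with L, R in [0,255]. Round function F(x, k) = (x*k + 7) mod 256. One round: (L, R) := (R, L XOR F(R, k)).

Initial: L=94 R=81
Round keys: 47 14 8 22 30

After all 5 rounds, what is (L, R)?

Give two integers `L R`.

Round 1 (k=47): L=81 R=184
Round 2 (k=14): L=184 R=70
Round 3 (k=8): L=70 R=143
Round 4 (k=22): L=143 R=23
Round 5 (k=30): L=23 R=54

Answer: 23 54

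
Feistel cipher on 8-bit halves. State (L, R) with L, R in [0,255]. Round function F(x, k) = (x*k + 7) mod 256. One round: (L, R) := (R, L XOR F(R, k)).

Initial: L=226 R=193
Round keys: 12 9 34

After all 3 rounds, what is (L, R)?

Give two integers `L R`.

Answer: 65 88

Derivation:
Round 1 (k=12): L=193 R=241
Round 2 (k=9): L=241 R=65
Round 3 (k=34): L=65 R=88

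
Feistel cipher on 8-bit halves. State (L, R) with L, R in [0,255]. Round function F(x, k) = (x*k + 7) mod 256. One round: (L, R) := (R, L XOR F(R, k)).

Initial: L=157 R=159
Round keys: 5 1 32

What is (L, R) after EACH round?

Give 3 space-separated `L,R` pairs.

Answer: 159,191 191,89 89,152

Derivation:
Round 1 (k=5): L=159 R=191
Round 2 (k=1): L=191 R=89
Round 3 (k=32): L=89 R=152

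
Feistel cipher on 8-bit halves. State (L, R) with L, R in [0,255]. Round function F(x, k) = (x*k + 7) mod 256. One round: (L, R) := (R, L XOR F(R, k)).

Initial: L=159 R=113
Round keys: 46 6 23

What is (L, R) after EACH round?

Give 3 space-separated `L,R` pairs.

Answer: 113,202 202,178 178,207

Derivation:
Round 1 (k=46): L=113 R=202
Round 2 (k=6): L=202 R=178
Round 3 (k=23): L=178 R=207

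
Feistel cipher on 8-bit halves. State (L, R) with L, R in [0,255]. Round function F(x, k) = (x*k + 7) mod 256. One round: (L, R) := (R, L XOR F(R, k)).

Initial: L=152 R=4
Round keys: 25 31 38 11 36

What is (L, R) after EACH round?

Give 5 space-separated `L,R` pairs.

Round 1 (k=25): L=4 R=243
Round 2 (k=31): L=243 R=112
Round 3 (k=38): L=112 R=84
Round 4 (k=11): L=84 R=211
Round 5 (k=36): L=211 R=231

Answer: 4,243 243,112 112,84 84,211 211,231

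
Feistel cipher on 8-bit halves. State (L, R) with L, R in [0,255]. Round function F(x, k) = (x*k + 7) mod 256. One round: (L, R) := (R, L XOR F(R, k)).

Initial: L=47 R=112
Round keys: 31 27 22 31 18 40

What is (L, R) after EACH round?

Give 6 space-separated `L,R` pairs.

Round 1 (k=31): L=112 R=184
Round 2 (k=27): L=184 R=31
Round 3 (k=22): L=31 R=9
Round 4 (k=31): L=9 R=1
Round 5 (k=18): L=1 R=16
Round 6 (k=40): L=16 R=134

Answer: 112,184 184,31 31,9 9,1 1,16 16,134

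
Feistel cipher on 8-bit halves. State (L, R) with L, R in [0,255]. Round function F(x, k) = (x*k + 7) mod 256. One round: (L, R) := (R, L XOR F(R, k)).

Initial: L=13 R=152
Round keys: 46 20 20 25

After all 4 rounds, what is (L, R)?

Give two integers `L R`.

Answer: 137 255

Derivation:
Round 1 (k=46): L=152 R=90
Round 2 (k=20): L=90 R=151
Round 3 (k=20): L=151 R=137
Round 4 (k=25): L=137 R=255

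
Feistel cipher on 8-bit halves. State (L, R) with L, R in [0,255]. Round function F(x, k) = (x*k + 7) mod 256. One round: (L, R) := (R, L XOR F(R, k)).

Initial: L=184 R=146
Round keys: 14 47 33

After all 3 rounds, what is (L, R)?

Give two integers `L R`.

Round 1 (k=14): L=146 R=187
Round 2 (k=47): L=187 R=206
Round 3 (k=33): L=206 R=46

Answer: 206 46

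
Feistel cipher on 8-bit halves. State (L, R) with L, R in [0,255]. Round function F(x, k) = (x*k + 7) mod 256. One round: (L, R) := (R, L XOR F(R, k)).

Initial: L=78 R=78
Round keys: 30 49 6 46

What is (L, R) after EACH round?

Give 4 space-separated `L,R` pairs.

Round 1 (k=30): L=78 R=101
Round 2 (k=49): L=101 R=18
Round 3 (k=6): L=18 R=22
Round 4 (k=46): L=22 R=233

Answer: 78,101 101,18 18,22 22,233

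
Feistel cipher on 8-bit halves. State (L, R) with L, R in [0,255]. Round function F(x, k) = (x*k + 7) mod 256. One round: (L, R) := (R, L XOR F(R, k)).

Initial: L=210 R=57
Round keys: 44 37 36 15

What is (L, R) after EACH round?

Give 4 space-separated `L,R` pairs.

Answer: 57,1 1,21 21,250 250,184

Derivation:
Round 1 (k=44): L=57 R=1
Round 2 (k=37): L=1 R=21
Round 3 (k=36): L=21 R=250
Round 4 (k=15): L=250 R=184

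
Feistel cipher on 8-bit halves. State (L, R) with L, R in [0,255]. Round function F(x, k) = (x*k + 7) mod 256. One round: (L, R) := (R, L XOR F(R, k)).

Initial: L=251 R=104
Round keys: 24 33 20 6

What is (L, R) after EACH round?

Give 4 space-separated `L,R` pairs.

Round 1 (k=24): L=104 R=60
Round 2 (k=33): L=60 R=171
Round 3 (k=20): L=171 R=95
Round 4 (k=6): L=95 R=234

Answer: 104,60 60,171 171,95 95,234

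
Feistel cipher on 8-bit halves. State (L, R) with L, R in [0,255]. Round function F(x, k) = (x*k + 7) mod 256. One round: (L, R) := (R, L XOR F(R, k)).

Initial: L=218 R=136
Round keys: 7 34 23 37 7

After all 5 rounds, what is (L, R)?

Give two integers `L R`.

Answer: 143 243

Derivation:
Round 1 (k=7): L=136 R=101
Round 2 (k=34): L=101 R=249
Round 3 (k=23): L=249 R=3
Round 4 (k=37): L=3 R=143
Round 5 (k=7): L=143 R=243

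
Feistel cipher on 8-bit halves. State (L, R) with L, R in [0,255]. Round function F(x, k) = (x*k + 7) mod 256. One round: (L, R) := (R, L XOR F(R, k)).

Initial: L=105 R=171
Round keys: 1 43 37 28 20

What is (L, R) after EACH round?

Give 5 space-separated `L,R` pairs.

Round 1 (k=1): L=171 R=219
Round 2 (k=43): L=219 R=123
Round 3 (k=37): L=123 R=21
Round 4 (k=28): L=21 R=40
Round 5 (k=20): L=40 R=50

Answer: 171,219 219,123 123,21 21,40 40,50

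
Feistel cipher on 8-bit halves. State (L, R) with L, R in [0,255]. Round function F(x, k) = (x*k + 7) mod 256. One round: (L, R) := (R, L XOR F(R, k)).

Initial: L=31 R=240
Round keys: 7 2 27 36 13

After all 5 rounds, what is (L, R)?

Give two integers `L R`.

Round 1 (k=7): L=240 R=136
Round 2 (k=2): L=136 R=231
Round 3 (k=27): L=231 R=236
Round 4 (k=36): L=236 R=208
Round 5 (k=13): L=208 R=123

Answer: 208 123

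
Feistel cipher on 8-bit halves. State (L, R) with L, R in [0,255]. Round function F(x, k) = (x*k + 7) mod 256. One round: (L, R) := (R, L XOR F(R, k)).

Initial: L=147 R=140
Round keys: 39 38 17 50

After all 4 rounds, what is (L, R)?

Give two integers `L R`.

Answer: 58 96

Derivation:
Round 1 (k=39): L=140 R=200
Round 2 (k=38): L=200 R=59
Round 3 (k=17): L=59 R=58
Round 4 (k=50): L=58 R=96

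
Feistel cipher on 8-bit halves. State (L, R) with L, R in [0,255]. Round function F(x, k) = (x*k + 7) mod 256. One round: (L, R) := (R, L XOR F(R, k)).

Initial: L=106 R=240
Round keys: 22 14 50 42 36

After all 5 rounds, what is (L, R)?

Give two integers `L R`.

Round 1 (k=22): L=240 R=205
Round 2 (k=14): L=205 R=205
Round 3 (k=50): L=205 R=220
Round 4 (k=42): L=220 R=210
Round 5 (k=36): L=210 R=83

Answer: 210 83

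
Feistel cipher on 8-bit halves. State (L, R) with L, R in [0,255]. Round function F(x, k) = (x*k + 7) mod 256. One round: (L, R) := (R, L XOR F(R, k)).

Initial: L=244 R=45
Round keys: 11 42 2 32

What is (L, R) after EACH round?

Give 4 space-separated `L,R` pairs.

Answer: 45,2 2,118 118,241 241,81

Derivation:
Round 1 (k=11): L=45 R=2
Round 2 (k=42): L=2 R=118
Round 3 (k=2): L=118 R=241
Round 4 (k=32): L=241 R=81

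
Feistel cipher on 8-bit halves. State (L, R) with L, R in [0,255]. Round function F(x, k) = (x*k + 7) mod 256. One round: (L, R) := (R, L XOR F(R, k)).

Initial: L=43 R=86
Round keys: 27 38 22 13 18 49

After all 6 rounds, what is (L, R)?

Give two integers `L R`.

Round 1 (k=27): L=86 R=50
Round 2 (k=38): L=50 R=37
Round 3 (k=22): L=37 R=7
Round 4 (k=13): L=7 R=71
Round 5 (k=18): L=71 R=2
Round 6 (k=49): L=2 R=46

Answer: 2 46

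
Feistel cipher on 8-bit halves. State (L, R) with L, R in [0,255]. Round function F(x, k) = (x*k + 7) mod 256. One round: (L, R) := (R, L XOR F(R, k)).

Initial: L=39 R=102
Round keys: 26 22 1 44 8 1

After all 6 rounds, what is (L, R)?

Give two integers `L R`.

Round 1 (k=26): L=102 R=68
Round 2 (k=22): L=68 R=185
Round 3 (k=1): L=185 R=132
Round 4 (k=44): L=132 R=14
Round 5 (k=8): L=14 R=243
Round 6 (k=1): L=243 R=244

Answer: 243 244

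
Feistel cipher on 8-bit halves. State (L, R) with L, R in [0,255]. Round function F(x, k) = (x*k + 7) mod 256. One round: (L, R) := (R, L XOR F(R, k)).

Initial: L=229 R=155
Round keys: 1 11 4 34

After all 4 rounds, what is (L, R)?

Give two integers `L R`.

Answer: 4 0

Derivation:
Round 1 (k=1): L=155 R=71
Round 2 (k=11): L=71 R=143
Round 3 (k=4): L=143 R=4
Round 4 (k=34): L=4 R=0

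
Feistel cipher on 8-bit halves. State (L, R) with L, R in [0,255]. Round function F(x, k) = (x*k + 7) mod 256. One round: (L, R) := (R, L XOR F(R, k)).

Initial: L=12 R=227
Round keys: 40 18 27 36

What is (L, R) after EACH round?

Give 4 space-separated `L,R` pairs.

Answer: 227,115 115,254 254,162 162,49

Derivation:
Round 1 (k=40): L=227 R=115
Round 2 (k=18): L=115 R=254
Round 3 (k=27): L=254 R=162
Round 4 (k=36): L=162 R=49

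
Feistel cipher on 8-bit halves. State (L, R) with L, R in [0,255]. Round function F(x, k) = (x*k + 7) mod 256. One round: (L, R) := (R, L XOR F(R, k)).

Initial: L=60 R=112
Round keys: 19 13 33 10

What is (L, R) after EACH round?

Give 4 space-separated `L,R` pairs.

Round 1 (k=19): L=112 R=107
Round 2 (k=13): L=107 R=6
Round 3 (k=33): L=6 R=166
Round 4 (k=10): L=166 R=133

Answer: 112,107 107,6 6,166 166,133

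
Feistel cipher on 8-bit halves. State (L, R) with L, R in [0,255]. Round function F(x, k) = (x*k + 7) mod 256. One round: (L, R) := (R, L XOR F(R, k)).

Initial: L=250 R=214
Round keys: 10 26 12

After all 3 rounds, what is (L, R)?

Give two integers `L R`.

Answer: 71 194

Derivation:
Round 1 (k=10): L=214 R=153
Round 2 (k=26): L=153 R=71
Round 3 (k=12): L=71 R=194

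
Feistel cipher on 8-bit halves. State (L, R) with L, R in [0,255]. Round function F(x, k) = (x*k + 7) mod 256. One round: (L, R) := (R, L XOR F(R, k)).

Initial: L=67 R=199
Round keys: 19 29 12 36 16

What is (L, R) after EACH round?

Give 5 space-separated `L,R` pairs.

Round 1 (k=19): L=199 R=143
Round 2 (k=29): L=143 R=253
Round 3 (k=12): L=253 R=108
Round 4 (k=36): L=108 R=202
Round 5 (k=16): L=202 R=203

Answer: 199,143 143,253 253,108 108,202 202,203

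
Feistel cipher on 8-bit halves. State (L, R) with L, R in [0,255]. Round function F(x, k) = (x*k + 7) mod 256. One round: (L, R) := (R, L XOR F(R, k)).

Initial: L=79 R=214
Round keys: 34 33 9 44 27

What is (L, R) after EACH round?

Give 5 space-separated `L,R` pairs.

Answer: 214,60 60,21 21,248 248,178 178,53

Derivation:
Round 1 (k=34): L=214 R=60
Round 2 (k=33): L=60 R=21
Round 3 (k=9): L=21 R=248
Round 4 (k=44): L=248 R=178
Round 5 (k=27): L=178 R=53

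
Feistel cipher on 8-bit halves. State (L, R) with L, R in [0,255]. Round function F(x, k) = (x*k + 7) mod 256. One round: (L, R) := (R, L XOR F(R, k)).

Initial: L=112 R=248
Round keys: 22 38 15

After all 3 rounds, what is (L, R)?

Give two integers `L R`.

Answer: 41 73

Derivation:
Round 1 (k=22): L=248 R=39
Round 2 (k=38): L=39 R=41
Round 3 (k=15): L=41 R=73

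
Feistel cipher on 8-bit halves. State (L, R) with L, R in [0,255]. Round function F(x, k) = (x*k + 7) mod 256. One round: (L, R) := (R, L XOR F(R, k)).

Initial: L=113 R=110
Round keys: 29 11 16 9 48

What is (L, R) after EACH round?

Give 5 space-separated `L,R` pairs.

Round 1 (k=29): L=110 R=12
Round 2 (k=11): L=12 R=229
Round 3 (k=16): L=229 R=91
Round 4 (k=9): L=91 R=223
Round 5 (k=48): L=223 R=140

Answer: 110,12 12,229 229,91 91,223 223,140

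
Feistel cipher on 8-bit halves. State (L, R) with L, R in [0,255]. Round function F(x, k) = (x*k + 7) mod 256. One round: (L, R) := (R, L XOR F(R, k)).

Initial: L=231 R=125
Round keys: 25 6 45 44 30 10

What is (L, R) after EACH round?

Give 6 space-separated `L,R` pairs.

Answer: 125,219 219,84 84,16 16,147 147,81 81,162

Derivation:
Round 1 (k=25): L=125 R=219
Round 2 (k=6): L=219 R=84
Round 3 (k=45): L=84 R=16
Round 4 (k=44): L=16 R=147
Round 5 (k=30): L=147 R=81
Round 6 (k=10): L=81 R=162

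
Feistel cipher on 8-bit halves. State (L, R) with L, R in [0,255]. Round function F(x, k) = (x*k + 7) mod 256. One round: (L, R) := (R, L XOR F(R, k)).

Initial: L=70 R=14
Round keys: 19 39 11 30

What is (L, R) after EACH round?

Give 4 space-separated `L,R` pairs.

Round 1 (k=19): L=14 R=87
Round 2 (k=39): L=87 R=70
Round 3 (k=11): L=70 R=94
Round 4 (k=30): L=94 R=77

Answer: 14,87 87,70 70,94 94,77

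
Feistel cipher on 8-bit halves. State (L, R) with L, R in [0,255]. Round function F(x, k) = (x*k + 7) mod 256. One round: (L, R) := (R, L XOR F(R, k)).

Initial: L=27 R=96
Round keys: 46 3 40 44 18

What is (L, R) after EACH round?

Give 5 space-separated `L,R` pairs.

Round 1 (k=46): L=96 R=92
Round 2 (k=3): L=92 R=123
Round 3 (k=40): L=123 R=99
Round 4 (k=44): L=99 R=112
Round 5 (k=18): L=112 R=132

Answer: 96,92 92,123 123,99 99,112 112,132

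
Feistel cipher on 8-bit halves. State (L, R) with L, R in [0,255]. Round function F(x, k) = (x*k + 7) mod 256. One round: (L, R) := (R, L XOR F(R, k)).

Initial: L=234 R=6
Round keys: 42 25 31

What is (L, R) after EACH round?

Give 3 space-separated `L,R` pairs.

Answer: 6,233 233,206 206,16

Derivation:
Round 1 (k=42): L=6 R=233
Round 2 (k=25): L=233 R=206
Round 3 (k=31): L=206 R=16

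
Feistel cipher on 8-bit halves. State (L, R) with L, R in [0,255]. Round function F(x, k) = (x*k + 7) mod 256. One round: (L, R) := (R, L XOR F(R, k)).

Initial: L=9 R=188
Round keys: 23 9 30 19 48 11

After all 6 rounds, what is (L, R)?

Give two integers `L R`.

Answer: 200 46

Derivation:
Round 1 (k=23): L=188 R=226
Round 2 (k=9): L=226 R=69
Round 3 (k=30): L=69 R=255
Round 4 (k=19): L=255 R=177
Round 5 (k=48): L=177 R=200
Round 6 (k=11): L=200 R=46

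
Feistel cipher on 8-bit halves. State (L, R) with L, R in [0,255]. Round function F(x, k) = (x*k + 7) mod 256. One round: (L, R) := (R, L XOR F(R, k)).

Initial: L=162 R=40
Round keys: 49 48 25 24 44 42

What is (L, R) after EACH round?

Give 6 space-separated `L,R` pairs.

Round 1 (k=49): L=40 R=13
Round 2 (k=48): L=13 R=95
Round 3 (k=25): L=95 R=67
Round 4 (k=24): L=67 R=16
Round 5 (k=44): L=16 R=132
Round 6 (k=42): L=132 R=191

Answer: 40,13 13,95 95,67 67,16 16,132 132,191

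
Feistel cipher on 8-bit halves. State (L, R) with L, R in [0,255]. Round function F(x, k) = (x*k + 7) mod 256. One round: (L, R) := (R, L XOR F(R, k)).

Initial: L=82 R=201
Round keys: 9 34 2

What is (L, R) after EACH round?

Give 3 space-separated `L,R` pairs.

Round 1 (k=9): L=201 R=74
Round 2 (k=34): L=74 R=18
Round 3 (k=2): L=18 R=97

Answer: 201,74 74,18 18,97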